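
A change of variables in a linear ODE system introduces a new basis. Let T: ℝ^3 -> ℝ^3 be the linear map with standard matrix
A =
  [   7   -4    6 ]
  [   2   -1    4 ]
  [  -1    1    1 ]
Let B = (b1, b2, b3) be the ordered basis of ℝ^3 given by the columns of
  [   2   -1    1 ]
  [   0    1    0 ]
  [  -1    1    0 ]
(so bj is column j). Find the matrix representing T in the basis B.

[[3, -2, 3], [0, 1, 2], [2, 0, 3]]

Let P have columns b1, ..., b3. Then [T]_B = P^(-1) A P.
Here det P = 1, so P^(-1) is integer; computing A P first and then P^(-1)(A P) gives [[3, -2, 3], [0, 1, 2], [2, 0, 3]].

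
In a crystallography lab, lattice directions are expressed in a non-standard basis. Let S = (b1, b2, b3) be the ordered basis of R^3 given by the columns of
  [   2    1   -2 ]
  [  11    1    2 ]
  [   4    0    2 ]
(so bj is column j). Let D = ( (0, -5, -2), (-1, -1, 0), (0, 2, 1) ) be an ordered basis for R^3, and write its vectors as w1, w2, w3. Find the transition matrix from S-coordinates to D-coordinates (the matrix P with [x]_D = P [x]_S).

Let M have columns bj and N have columns wj. Then for every x, N [x]_D = x = M [x]_S, so P = N^(-1) M.
Since det N = -1, N^(-1) has integer entries; multiplying gives P = [[-1, 0, 0], [-2, -1, 2], [2, 0, 2]].

[[-1, 0, 0], [-2, -1, 2], [2, 0, 2]]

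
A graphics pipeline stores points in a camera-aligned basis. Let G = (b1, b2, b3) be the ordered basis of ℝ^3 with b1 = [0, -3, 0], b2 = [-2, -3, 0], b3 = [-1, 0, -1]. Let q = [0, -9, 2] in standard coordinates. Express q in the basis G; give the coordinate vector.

[2, 1, -2]

[q]_G is the unique c with M c = q, where M has columns b1, ..., b3.
Row-reducing the augmented matrix [M | q] gives c = (2, 1, -2).
Check: 2b1 + b2 - 2b3 = [0, -9, 2].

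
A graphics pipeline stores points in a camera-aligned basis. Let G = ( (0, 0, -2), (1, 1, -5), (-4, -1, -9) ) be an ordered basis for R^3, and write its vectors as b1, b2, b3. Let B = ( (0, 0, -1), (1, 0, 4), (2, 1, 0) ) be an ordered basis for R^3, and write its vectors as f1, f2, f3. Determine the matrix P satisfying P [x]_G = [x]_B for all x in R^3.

[[2, 1, 1], [0, -1, -2], [0, 1, -1]]

Take x = bj: its G-coordinates are the j-th standard unit vector, so P e_j — column j of P — equals [bj]_B.
b1 = 2f1 + 0·f2 + 0·f3, giving column 1 = (2, 0, 0); repeating for each j gives P = [[2, 1, 1], [0, -1, -2], [0, 1, -1]].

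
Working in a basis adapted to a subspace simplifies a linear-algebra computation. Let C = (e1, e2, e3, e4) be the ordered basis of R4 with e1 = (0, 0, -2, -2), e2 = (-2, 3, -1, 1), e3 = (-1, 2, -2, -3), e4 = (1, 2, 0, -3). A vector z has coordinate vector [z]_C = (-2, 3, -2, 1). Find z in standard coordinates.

z = M [z]_C, where M has columns e1, ..., e4.
Carrying out the matrix-vector product, z = (-3, 7, 5, 10).

(-3, 7, 5, 10)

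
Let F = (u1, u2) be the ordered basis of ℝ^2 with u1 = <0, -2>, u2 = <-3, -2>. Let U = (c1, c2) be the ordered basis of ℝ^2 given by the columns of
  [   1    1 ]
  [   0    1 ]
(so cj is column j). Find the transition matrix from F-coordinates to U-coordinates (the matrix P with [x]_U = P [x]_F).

Let M have columns uj and N have columns cj. Then for every x, N [x]_U = x = M [x]_F, so P = N^(-1) M.
Since det N = 1, N^(-1) has integer entries; multiplying gives P = [[2, -1], [-2, -2]].

[[2, -1], [-2, -2]]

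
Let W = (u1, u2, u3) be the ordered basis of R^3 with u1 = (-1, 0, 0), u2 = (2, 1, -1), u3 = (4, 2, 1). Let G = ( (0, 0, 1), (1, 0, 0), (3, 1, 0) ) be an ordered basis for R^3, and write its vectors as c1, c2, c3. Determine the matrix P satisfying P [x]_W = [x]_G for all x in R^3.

[[0, -1, 1], [-1, -1, -2], [0, 1, 2]]

Take x = uj: its W-coordinates are the j-th standard unit vector, so P e_j — column j of P — equals [uj]_G.
u1 = 0·c1 - c2 + 0·c3, giving column 1 = (0, -1, 0); repeating for each j gives P = [[0, -1, 1], [-1, -1, -2], [0, 1, 2]].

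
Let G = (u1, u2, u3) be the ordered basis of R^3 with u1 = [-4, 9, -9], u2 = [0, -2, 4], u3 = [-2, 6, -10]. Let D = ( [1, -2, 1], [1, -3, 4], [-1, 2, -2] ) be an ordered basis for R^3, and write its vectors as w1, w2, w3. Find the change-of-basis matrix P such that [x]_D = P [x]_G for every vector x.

[[-1, 0, 2], [-1, 2, -2], [2, 2, 2]]

Let M have columns uj and N have columns wj. Then for every x, N [x]_D = x = M [x]_G, so P = N^(-1) M.
Since det N = 1, N^(-1) has integer entries; multiplying gives P = [[-1, 0, 2], [-1, 2, -2], [2, 2, 2]].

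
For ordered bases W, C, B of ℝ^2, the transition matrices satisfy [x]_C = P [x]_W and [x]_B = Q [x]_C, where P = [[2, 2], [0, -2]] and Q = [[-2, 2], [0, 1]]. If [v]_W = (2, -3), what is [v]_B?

(16, 6)

Apply P to get C-coordinates (-2, 6), then Q to get B-coordinates.
The result is [v]_B = (16, 6).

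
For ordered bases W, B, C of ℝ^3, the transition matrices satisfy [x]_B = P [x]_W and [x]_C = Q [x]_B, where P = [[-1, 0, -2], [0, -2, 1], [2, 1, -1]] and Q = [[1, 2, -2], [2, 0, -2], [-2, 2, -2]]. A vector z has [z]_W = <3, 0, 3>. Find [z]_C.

<-9, -24, 18>

Composing the changes, [z]_C = Q P [z]_W.
Q P = [[-5, -6, 2], [-6, -2, -2], [-2, -6, 8]]; applying this to <3, 0, 3> gives <-9, -24, 18>.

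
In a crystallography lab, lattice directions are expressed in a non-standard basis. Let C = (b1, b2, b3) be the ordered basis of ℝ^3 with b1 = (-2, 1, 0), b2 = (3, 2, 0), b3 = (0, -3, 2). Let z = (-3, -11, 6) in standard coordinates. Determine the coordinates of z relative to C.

[z]_C is the unique c with M c = z, where M has columns b1, ..., b3.
Row-reducing the augmented matrix [M | z] gives c = (0, -1, 3).
Check: 0·b1 - b2 + 3b3 = (-3, -11, 6).

(0, -1, 3)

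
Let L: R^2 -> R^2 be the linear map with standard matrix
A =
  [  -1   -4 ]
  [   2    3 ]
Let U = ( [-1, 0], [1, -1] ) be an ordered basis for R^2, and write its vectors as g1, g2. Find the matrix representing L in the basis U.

[[1, -2], [2, 1]]

Let P have columns g1, g2. Then [L]_U = P^(-1) A P.
Here det P = 1, so P^(-1) is integer; computing A P first and then P^(-1)(A P) gives [[1, -2], [2, 1]].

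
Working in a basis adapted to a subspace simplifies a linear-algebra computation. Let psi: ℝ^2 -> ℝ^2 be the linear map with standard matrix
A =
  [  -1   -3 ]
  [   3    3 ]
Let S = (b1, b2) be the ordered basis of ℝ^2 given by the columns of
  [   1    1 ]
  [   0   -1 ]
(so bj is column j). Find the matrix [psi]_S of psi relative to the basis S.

[[2, 2], [-3, 0]]

The j-th column of [psi]_S is [psi(bj)]_S.
psi(b1) = A b1 = <-1, 3> = 2b1 - 3b2, so column 1 is <2, -3>.
Repeating for b2 and assembling the columns gives [[2, 2], [-3, 0]].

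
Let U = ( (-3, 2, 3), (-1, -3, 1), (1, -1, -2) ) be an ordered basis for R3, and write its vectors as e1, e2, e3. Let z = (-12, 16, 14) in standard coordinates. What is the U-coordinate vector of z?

(4, -2, -2)

[z]_U is the unique c with M c = z, where M has columns e1, ..., e3.
Solving this 3x3 system gives c = (4, -2, -2).
Check: 4e1 - 2e2 - 2e3 = (-12, 16, 14).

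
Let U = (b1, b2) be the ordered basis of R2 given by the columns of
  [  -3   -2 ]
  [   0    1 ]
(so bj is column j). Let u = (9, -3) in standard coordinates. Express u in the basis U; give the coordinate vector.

(-1, -3)

Write u = c_1 b1 + c_2 b2 and solve for the c_i.
System: -3c_1 - 2c_2 = 9, 0c_1 + c_2 = -3; solving gives c_1 = -1, c_2 = -3.
Check: -b1 - 3b2 = (9, -3).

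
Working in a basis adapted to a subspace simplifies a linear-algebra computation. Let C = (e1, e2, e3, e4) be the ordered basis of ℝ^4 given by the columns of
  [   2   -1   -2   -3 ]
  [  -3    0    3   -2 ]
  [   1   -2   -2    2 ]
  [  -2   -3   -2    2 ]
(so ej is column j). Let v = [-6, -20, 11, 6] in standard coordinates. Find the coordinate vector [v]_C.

We seek scalars with c_1 e1 + ... + c_4 e4 = v; equivalently solve M c = v where the columns of M are e1, ..., e4.
Solving this 4x4 system gives c = (1, 2, -3, 4).
Check: e1 + 2e2 - 3e3 + 4e4 = [-6, -20, 11, 6].

[1, 2, -3, 4]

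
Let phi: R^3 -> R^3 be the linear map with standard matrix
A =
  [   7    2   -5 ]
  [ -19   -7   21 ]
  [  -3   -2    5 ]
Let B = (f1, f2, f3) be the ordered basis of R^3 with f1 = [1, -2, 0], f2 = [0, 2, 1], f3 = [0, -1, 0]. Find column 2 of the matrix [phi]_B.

Column 2 of [phi]_B is the B-coordinate vector of phi(f2).
In standard coordinates phi(f2) = A f2 = [-1, 7, 1].
Converting to B: [-1, 7, 1] = -f1 + f2 - 3f3, so the coordinate vector is [-1, 1, -3].

[-1, 1, -3]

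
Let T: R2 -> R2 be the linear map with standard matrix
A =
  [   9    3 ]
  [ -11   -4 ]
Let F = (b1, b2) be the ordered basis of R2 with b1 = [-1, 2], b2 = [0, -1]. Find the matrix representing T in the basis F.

[[3, 3], [3, 2]]

Let P have columns b1, b2. Then [T]_F = P^(-1) A P.
Here det P = 1, so P^(-1) is integer; computing A P first and then P^(-1)(A P) gives [[3, 3], [3, 2]].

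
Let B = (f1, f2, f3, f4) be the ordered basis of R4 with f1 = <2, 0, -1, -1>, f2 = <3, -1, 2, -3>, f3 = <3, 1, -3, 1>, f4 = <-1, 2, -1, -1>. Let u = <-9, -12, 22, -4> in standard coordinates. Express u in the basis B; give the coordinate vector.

[u]_B is the unique c with M c = u, where M has columns f1, ..., f4.
Solving this 4x4 system gives c = (-3, 2, -4, -3).
Check: -3f1 + 2f2 - 4f3 - 3f4 = <-9, -12, 22, -4>.

<-3, 2, -4, -3>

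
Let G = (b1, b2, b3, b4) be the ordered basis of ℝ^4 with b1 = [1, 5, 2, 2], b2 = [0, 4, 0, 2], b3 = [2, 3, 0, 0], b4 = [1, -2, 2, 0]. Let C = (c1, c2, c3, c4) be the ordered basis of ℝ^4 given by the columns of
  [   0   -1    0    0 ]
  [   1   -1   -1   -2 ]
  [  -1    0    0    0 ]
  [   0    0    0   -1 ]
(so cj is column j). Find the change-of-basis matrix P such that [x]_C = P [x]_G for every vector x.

[[-2, 0, 0, -2], [-1, 0, -2, -1], [-2, 0, -1, 1], [-2, -2, 0, 0]]

Let M have columns bj and N have columns cj. Then for every x, N [x]_C = x = M [x]_G, so P = N^(-1) M.
Since det N = 1, N^(-1) has integer entries; multiplying gives P = [[-2, 0, 0, -2], [-1, 0, -2, -1], [-2, 0, -1, 1], [-2, -2, 0, 0]].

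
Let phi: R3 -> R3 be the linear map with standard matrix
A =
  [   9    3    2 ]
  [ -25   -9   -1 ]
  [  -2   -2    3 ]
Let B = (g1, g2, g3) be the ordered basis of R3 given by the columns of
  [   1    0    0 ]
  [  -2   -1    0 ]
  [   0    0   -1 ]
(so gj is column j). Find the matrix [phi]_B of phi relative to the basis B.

[[3, -3, -2], [1, -3, 3], [-2, -2, 3]]

With P the matrix whose columns are g1, ..., g3, [phi]_B = P^(-1) A P.
Column by column: phi(g1) = A g1 = <3, -7, 2>; its B-coordinates <3, 1, -2> give column 1.
Continuing for each basis vector yields [phi]_B = [[3, -3, -2], [1, -3, 3], [-2, -2, 3]].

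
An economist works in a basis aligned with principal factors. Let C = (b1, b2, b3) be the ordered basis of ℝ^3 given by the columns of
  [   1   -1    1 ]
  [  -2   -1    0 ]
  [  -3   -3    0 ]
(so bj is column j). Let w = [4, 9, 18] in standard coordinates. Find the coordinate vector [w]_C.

Write w = c_1 b1 + ... + c_3 b3 and solve for the c_i.
Solving this 3x3 system gives c = (-3, -3, 4).
Check: -3b1 - 3b2 + 4b3 = [4, 9, 18].

[-3, -3, 4]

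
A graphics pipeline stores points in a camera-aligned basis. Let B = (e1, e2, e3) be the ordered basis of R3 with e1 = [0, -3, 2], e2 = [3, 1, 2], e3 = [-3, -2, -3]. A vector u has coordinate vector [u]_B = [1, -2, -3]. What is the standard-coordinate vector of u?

The coordinates say u = e1 - 2e2 - 3e3; adding the scaled basis vectors gives [3, 1, 7].

[3, 1, 7]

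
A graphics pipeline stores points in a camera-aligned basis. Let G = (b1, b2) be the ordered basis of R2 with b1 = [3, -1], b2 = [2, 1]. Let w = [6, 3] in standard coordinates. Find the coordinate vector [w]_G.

[0, 3]

Write w = c_1 b1 + c_2 b2 and solve for the c_i.
System: 3c_1 + 2c_2 = 6, -c_1 + c_2 = 3; solving gives c_1 = 0, c_2 = 3.
Check: 0·b1 + 3b2 = [6, 3].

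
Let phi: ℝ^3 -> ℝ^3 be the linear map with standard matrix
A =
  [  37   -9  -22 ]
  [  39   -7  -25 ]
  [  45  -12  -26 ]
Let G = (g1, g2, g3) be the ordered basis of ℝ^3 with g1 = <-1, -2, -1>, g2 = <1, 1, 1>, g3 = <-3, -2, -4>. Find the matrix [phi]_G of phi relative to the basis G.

The j-th column of [phi]_G is [phi(gj)]_G.
phi(g1) = A g1 = <3, 0, 5> = g1 - 2g2 - 2g3, so column 1 is <1, -2, -2>.
Repeating for g2, g3 and assembling the columns gives [[1, -2, 0], [-2, 1, 1], [-2, -1, 2]].

[[1, -2, 0], [-2, 1, 1], [-2, -1, 2]]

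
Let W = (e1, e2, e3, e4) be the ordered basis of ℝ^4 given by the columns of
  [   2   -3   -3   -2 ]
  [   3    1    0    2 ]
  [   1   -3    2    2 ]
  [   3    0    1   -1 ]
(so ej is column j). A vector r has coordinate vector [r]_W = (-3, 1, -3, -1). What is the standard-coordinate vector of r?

By definition r = -3e1 + e2 - 3e3 - e4.
Summing componentwise gives (2, -10, -14, -11).

(2, -10, -14, -11)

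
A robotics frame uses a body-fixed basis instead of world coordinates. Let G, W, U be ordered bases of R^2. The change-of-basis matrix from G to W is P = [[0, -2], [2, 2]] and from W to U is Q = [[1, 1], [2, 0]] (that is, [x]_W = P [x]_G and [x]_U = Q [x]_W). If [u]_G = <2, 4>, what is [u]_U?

<4, -16>

Composing the changes, [u]_U = Q P [u]_G.
Q P = [[2, 0], [0, -4]]; applying this to <2, 4> gives <4, -16>.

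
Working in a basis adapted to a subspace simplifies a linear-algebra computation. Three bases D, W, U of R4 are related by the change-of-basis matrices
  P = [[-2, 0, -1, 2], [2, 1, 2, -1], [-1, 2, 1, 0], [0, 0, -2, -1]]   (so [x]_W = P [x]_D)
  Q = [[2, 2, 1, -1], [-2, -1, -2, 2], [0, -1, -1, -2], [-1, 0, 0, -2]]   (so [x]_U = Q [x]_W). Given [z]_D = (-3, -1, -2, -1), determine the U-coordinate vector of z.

(-14, 10, 1, -16)

First [z]_W = P [z]_D = (6, -10, -1, 5).
Then [z]_U = Q [z]_W = (-14, 10, 1, -16).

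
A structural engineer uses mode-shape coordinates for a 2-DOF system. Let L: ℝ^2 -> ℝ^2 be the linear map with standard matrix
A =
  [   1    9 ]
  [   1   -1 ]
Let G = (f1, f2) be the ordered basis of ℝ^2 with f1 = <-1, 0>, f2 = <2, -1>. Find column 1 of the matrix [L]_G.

<3, 1>

Column 1 of [L]_G is the G-coordinate vector of L(f1).
In standard coordinates L(f1) = A f1 = <-1, -1>.
Converting to G: <-1, -1> = 3f1 + f2, so the coordinate vector is <3, 1>.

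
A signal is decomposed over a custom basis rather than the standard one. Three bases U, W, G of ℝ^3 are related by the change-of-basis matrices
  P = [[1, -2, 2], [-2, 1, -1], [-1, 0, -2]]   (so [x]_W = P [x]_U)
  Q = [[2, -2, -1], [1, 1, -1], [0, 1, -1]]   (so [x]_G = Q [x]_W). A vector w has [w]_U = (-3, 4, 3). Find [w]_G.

First [w]_W = P [w]_U = (-5, 7, -3).
Then [w]_G = Q [w]_W = (-21, 5, 10).

(-21, 5, 10)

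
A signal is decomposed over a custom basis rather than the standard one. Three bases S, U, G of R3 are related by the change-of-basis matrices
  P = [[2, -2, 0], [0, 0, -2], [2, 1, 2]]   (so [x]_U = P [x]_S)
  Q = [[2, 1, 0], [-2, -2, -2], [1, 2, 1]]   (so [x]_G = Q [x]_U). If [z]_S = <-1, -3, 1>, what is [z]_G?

Composing the changes, [z]_G = Q P [z]_S.
Q P = [[4, -4, -2], [-8, 2, 0], [4, -1, -2]]; applying this to <-1, -3, 1> gives <6, 2, -3>.

<6, 2, -3>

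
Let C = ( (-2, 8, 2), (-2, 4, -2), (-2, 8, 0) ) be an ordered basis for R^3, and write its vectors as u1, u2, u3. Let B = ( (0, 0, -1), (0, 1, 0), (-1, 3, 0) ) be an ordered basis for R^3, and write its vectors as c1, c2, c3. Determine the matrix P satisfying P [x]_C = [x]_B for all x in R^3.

[[-2, 2, 0], [2, -2, 2], [2, 2, 2]]

Take x = uj: its C-coordinates are the j-th standard unit vector, so P e_j — column j of P — equals [uj]_B.
u1 = -2c1 + 2c2 + 2c3, giving column 1 = (-2, 2, 2); repeating for each j gives P = [[-2, 2, 0], [2, -2, 2], [2, 2, 2]].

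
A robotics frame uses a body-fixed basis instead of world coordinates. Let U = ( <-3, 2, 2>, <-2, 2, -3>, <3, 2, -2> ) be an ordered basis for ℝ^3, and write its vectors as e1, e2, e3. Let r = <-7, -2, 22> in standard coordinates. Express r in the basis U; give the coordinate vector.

<4, -4, -1>

We seek scalars with c_1 e1 + ... + c_3 e3 = r; equivalently solve M c = r where the columns of M are e1, ..., e3.
Solving this 3x3 system gives c = (4, -4, -1).
Check: 4e1 - 4e2 - e3 = <-7, -2, 22>.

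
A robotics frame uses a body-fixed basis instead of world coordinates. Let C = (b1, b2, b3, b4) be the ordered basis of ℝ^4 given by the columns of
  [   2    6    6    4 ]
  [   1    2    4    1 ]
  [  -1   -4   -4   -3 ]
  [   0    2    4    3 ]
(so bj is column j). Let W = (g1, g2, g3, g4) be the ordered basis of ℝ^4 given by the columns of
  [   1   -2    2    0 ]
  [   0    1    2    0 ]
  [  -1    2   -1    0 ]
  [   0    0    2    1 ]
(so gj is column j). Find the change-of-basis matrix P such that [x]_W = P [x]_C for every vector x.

Column j of P is [bj]_W, since P maps C-coordinates to W-coordinates.
Expressing b1 in W: b1 = -2g1 - g2 + g3 - 2g4, so column 1 of P is (-2, -1, 1, -2).
Doing the same for each bj gives P = [[-2, -2, 2, 0], [-1, -2, 0, -1], [1, 2, 2, 1], [-2, -2, 0, 1]].

[[-2, -2, 2, 0], [-1, -2, 0, -1], [1, 2, 2, 1], [-2, -2, 0, 1]]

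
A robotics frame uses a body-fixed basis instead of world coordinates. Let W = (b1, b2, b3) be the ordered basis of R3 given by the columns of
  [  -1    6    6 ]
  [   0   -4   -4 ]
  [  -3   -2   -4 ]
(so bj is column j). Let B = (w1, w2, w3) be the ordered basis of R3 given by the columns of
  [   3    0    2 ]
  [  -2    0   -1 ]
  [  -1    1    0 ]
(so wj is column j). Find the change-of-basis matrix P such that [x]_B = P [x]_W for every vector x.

[[1, 2, 2], [-2, 0, -2], [-2, 0, 0]]

Column j of P is [bj]_B, since P maps W-coordinates to B-coordinates.
Expressing b1 in B: b1 = w1 - 2w2 - 2w3, so column 1 of P is [1, -2, -2].
Doing the same for each bj gives P = [[1, 2, 2], [-2, 0, -2], [-2, 0, 0]].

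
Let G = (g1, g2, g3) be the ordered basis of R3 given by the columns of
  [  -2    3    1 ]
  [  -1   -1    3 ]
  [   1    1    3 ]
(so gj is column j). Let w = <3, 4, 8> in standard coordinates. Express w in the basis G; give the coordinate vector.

We seek scalars with c_1 g1 + ... + c_3 g3 = w; equivalently solve M c = w where the columns of M are g1, ..., g3.
Gaussian elimination on [M | w] yields c = (1, 1, 2).
Check: g1 + g2 + 2g3 = <3, 4, 8>.

<1, 1, 2>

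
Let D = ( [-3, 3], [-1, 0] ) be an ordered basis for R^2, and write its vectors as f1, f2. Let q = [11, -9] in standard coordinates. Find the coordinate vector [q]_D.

We seek scalars with c_1 f1 + c_2 f2 = q; equivalently solve M c = q where the columns of M are f1, f2.
System: -3c_1 - c_2 = 11, 3c_1 + 0c_2 = -9; solving gives c_1 = -3, c_2 = -2.
Check: -3f1 - 2f2 = [11, -9].

[-3, -2]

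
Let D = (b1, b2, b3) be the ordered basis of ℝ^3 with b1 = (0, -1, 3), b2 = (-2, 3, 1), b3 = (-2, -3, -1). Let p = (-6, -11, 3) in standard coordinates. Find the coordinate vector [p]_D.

Write p = c_1 b1 + ... + c_3 b3 and solve for the c_i.
Row-reducing the augmented matrix [M | p] gives c = (2, 0, 3).
Check: 2b1 + 0·b2 + 3b3 = (-6, -11, 3).

(2, 0, 3)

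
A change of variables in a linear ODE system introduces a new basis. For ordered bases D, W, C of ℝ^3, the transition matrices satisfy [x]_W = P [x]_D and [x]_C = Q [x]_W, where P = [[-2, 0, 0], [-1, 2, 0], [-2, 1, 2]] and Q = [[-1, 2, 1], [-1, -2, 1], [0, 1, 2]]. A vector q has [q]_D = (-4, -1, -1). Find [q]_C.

Composing the changes, [q]_C = Q P [q]_D.
Q P = [[-2, 5, 2], [2, -3, 2], [-5, 4, 4]]; applying this to (-4, -1, -1) gives (1, -7, 12).

(1, -7, 12)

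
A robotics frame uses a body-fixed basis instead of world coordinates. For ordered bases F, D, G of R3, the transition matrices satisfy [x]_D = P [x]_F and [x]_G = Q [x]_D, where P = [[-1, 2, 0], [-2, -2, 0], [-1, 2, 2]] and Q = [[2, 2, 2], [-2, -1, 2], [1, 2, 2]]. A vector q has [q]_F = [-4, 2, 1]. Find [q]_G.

Composing the changes, [q]_G = Q P [q]_F.
Q P = [[-8, 4, 4], [2, 2, 4], [-7, 2, 4]]; applying this to [-4, 2, 1] gives [44, 0, 36].

[44, 0, 36]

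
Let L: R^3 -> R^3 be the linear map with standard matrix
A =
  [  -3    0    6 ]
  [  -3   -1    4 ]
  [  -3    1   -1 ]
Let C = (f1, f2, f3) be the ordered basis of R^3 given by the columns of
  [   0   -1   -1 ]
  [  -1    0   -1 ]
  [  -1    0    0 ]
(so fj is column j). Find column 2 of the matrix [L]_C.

[-3, -3, 0]

Compute L(f2) = A f2 = [3, 3, 3] in standard coordinates.
Then write this in C-coordinates: solve for y in y_1 f1 + ... + y_3 f3 = [3, 3, 3].
This gives y = [-3, -3, 0], which is column 2 of [L]_C.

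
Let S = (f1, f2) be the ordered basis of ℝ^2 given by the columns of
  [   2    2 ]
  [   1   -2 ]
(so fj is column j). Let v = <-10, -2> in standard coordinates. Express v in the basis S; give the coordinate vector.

<-4, -1>

Write v = c_1 f1 + c_2 f2 and solve for the c_i.
System: 2c_1 + 2c_2 = -10, c_1 - 2c_2 = -2; solving gives c_1 = -4, c_2 = -1.
Check: -4f1 - f2 = <-10, -2>.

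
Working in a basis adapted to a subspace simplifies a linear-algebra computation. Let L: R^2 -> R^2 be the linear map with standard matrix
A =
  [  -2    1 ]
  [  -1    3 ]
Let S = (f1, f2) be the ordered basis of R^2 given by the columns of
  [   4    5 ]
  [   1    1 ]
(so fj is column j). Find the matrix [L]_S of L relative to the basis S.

The j-th column of [L]_S is [L(fj)]_S.
L(f1) = A f1 = <-7, -1> = 2f1 - 3f2, so column 1 is <2, -3>.
Repeating for f2 and assembling the columns gives [[2, -1], [-3, -1]].

[[2, -1], [-3, -1]]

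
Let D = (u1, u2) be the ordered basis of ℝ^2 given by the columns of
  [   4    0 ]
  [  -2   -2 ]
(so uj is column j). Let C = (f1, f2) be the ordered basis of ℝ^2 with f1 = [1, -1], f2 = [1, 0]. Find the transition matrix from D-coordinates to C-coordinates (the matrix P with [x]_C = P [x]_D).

[[2, 2], [2, -2]]

Let M have columns uj and N have columns fj. Then for every x, N [x]_C = x = M [x]_D, so P = N^(-1) M.
Since det N = 1, N^(-1) has integer entries; multiplying gives P = [[2, 2], [2, -2]].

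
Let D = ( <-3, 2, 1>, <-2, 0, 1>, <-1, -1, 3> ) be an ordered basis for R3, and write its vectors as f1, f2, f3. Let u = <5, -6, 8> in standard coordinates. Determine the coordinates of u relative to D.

[u]_D is the unique c with M c = u, where M has columns f1, ..., f3.
Row-reducing the augmented matrix [M | u] gives c = (-1, -3, 4).
Check: -f1 - 3f2 + 4f3 = <5, -6, 8>.

<-1, -3, 4>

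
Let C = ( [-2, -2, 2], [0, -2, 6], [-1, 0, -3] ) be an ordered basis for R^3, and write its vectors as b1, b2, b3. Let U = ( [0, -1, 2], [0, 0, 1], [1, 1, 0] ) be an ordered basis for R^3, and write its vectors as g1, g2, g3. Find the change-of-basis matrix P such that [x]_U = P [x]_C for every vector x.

Column j of P is [bj]_U, since P maps C-coordinates to U-coordinates.
Expressing b1 in U: b1 = 0·g1 + 2g2 - 2g3, so column 1 of P is [0, 2, -2].
Doing the same for each bj gives P = [[0, 2, -1], [2, 2, -1], [-2, 0, -1]].

[[0, 2, -1], [2, 2, -1], [-2, 0, -1]]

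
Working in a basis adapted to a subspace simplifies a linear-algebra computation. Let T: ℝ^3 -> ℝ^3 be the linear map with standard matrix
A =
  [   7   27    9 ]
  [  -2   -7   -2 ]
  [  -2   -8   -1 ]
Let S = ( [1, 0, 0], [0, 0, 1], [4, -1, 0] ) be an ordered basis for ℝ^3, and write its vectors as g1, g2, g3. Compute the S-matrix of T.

The j-th column of [T]_S is [T(gj)]_S.
T(g1) = A g1 = [7, -2, -2] = -g1 - 2g2 + 2g3, so column 1 is [-1, -2, 2].
Repeating for g2, g3 and assembling the columns gives [[-1, 1, -3], [-2, -1, 0], [2, 2, 1]].

[[-1, 1, -3], [-2, -1, 0], [2, 2, 1]]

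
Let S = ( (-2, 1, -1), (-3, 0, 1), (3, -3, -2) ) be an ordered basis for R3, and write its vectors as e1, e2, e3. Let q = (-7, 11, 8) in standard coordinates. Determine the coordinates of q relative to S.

(-1, -1, -4)

[q]_S is the unique c with M c = q, where M has columns e1, ..., e3.
Row-reducing the augmented matrix [M | q] gives c = (-1, -1, -4).
Check: -e1 - e2 - 4e3 = (-7, 11, 8).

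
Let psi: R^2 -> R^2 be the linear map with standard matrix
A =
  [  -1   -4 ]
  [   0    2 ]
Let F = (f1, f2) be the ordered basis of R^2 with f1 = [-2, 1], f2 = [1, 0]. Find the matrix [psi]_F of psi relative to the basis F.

[[2, 0], [2, -1]]

The j-th column of [psi]_F is [psi(fj)]_F.
psi(f1) = A f1 = [-2, 2] = 2f1 + 2f2, so column 1 is [2, 2].
Repeating for f2 and assembling the columns gives [[2, 0], [2, -1]].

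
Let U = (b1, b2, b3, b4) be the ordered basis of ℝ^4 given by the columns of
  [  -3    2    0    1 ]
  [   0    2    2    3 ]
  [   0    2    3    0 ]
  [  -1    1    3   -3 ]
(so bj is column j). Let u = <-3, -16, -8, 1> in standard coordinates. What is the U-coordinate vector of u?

<1, 2, -4, -4>

We seek scalars with c_1 b1 + ... + c_4 b4 = u; equivalently solve M c = u where the columns of M are b1, ..., b4.
Row-reducing the augmented matrix [M | u] gives c = (1, 2, -4, -4).
Check: b1 + 2b2 - 4b3 - 4b4 = <-3, -16, -8, 1>.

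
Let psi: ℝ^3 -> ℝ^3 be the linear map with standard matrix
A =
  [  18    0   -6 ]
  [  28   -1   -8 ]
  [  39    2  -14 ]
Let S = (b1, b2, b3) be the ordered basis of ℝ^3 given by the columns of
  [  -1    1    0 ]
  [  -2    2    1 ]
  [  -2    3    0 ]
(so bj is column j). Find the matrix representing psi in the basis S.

The j-th column of [psi]_S is [psi(bj)]_S.
psi(b1) = A b1 = [-6, -10, -15] = 3b1 - 3b2 + 2b3, so column 1 is [3, -3, 2].
Repeating for b2, b3 and assembling the columns gives [[3, 1, 2], [-3, 1, 2], [2, 2, -1]].

[[3, 1, 2], [-3, 1, 2], [2, 2, -1]]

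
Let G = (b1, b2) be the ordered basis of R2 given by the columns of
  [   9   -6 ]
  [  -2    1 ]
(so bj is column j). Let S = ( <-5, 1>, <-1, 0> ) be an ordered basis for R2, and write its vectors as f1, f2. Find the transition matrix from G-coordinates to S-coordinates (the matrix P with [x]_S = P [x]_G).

Column j of P is [bj]_S, since P maps G-coordinates to S-coordinates.
Expressing b1 in S: b1 = -2f1 + f2, so column 1 of P is <-2, 1>.
Doing the same for each bj gives P = [[-2, 1], [1, 1]].

[[-2, 1], [1, 1]]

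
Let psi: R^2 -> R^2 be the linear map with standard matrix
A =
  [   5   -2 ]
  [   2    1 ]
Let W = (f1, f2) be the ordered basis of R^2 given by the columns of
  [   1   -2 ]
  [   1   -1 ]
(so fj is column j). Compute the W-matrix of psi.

With P the matrix whose columns are f1, f2, [psi]_W = P^(-1) A P.
Column by column: psi(f1) = A f1 = <3, 3>; its W-coordinates <3, 0> give column 1.
Continuing for each basis vector yields [psi]_W = [[3, -2], [0, 3]].

[[3, -2], [0, 3]]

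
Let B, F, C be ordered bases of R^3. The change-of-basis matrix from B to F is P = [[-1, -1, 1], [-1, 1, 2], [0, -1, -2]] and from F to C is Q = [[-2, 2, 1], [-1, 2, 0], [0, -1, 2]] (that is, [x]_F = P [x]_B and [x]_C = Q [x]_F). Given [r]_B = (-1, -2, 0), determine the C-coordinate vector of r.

(-6, -5, 5)

Composing the changes, [r]_C = Q P [r]_B.
Q P = [[0, 3, 0], [-1, 3, 3], [1, -3, -6]]; applying this to (-1, -2, 0) gives (-6, -5, 5).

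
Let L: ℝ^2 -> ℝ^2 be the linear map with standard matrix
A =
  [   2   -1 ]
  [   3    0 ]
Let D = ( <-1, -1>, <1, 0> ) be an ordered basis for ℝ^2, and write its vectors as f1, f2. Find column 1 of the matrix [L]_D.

Compute L(f1) = A f1 = <-1, -3> in standard coordinates.
Then write this in D-coordinates: solve for y in y_1 f1 + y_2 f2 = <-1, -3>.
This gives y = <3, 2>, which is column 1 of [L]_D.

<3, 2>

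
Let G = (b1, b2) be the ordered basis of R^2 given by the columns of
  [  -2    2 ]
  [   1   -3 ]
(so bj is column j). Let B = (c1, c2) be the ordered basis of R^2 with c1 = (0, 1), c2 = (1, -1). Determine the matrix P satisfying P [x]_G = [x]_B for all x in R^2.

Column j of P is [bj]_B, since P maps G-coordinates to B-coordinates.
Expressing b1 in B: b1 = -c1 - 2c2, so column 1 of P is (-1, -2).
Doing the same for each bj gives P = [[-1, -1], [-2, 2]].

[[-1, -1], [-2, 2]]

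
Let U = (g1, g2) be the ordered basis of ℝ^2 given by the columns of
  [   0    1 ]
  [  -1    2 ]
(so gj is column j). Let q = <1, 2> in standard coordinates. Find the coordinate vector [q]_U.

<0, 1>

Write q = c_1 g1 + c_2 g2 and solve for the c_i.
System: 0c_1 + c_2 = 1, -c_1 + 2c_2 = 2; solving gives c_1 = 0, c_2 = 1.
Check: 0·g1 + g2 = <1, 2>.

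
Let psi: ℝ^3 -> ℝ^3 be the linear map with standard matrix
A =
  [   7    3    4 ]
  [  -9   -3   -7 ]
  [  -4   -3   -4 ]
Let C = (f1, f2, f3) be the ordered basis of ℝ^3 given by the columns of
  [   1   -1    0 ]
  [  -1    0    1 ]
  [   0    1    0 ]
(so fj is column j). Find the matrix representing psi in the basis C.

[[3, -3, 0], [-1, 0, -3], [-3, -1, -3]]

Let P have columns f1, ..., f3. Then [psi]_C = P^(-1) A P.
Here det P = -1, so P^(-1) is integer; computing A P first and then P^(-1)(A P) gives [[3, -3, 0], [-1, 0, -3], [-3, -1, -3]].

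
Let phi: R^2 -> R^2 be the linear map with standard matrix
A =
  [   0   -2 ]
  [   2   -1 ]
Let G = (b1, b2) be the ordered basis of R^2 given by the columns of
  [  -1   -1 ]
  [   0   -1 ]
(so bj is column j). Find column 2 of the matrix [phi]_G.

Column 2 of [phi]_G is the G-coordinate vector of phi(b2).
In standard coordinates phi(b2) = A b2 = <2, -1>.
Converting to G: <2, -1> = -3b1 + b2, so the coordinate vector is <-3, 1>.

<-3, 1>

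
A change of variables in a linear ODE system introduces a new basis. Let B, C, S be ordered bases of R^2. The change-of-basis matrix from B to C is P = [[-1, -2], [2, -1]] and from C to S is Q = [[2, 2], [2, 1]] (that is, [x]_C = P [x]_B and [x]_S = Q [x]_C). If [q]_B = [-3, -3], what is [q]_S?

Composing the changes, [q]_S = Q P [q]_B.
Q P = [[2, -6], [0, -5]]; applying this to [-3, -3] gives [12, 15].

[12, 15]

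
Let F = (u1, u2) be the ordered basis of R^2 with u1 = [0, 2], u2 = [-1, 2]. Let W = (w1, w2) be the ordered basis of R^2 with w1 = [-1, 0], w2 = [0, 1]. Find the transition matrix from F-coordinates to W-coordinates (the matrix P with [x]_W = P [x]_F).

[[0, 1], [2, 2]]

Column j of P is [uj]_W, since P maps F-coordinates to W-coordinates.
Expressing u1 in W: u1 = 0·w1 + 2w2, so column 1 of P is [0, 2].
Doing the same for each uj gives P = [[0, 1], [2, 2]].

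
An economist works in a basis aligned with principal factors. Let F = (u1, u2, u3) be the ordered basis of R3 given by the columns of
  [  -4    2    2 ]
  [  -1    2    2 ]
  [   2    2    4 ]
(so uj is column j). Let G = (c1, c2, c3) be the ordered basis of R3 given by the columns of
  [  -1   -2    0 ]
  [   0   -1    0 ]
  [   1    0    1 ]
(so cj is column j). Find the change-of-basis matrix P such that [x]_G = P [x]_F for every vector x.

[[2, 2, 2], [1, -2, -2], [0, 0, 2]]

Take x = uj: its F-coordinates are the j-th standard unit vector, so P e_j — column j of P — equals [uj]_G.
u1 = 2c1 + c2 + 0·c3, giving column 1 = (2, 1, 0); repeating for each j gives P = [[2, 2, 2], [1, -2, -2], [0, 0, 2]].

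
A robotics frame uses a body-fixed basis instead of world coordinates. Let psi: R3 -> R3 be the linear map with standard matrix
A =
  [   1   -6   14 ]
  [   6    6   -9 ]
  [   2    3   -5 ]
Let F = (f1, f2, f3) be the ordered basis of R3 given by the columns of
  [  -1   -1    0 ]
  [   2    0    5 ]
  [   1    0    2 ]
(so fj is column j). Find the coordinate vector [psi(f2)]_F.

Compute psi(f2) = A f2 = [-1, -6, -2] in standard coordinates.
Then write this in F-coordinates: solve for y in y_1 f1 + ... + y_3 f3 = [-1, -6, -2].
This gives y = [2, -1, -2], which is column 2 of [psi]_F.

[2, -1, -2]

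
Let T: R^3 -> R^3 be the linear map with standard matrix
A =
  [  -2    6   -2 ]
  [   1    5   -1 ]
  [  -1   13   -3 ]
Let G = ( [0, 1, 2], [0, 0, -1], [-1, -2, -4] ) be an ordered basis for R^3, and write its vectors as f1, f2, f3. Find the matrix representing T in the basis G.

[[-1, -3, -3], [-1, -1, -1], [-2, -2, 2]]

With P the matrix whose columns are f1, ..., f3, [T]_G = P^(-1) A P.
Column by column: T(f1) = A f1 = [2, 3, 7]; its G-coordinates [-1, -1, -2] give column 1.
Continuing for each basis vector yields [T]_G = [[-1, -3, -3], [-1, -1, -1], [-2, -2, 2]].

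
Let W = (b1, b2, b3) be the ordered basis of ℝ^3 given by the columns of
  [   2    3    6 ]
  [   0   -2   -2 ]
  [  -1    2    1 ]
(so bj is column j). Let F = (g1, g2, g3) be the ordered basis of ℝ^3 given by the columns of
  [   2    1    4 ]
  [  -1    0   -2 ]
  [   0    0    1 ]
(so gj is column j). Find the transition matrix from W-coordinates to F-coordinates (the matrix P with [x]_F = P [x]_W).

[[2, -2, 0], [2, -1, 2], [-1, 2, 1]]

Take x = bj: its W-coordinates are the j-th standard unit vector, so P e_j — column j of P — equals [bj]_F.
b1 = 2g1 + 2g2 - g3, giving column 1 = [2, 2, -1]; repeating for each j gives P = [[2, -2, 0], [2, -1, 2], [-1, 2, 1]].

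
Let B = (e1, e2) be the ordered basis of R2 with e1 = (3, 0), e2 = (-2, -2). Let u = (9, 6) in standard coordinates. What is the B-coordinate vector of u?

(1, -3)

We seek scalars with c_1 e1 + c_2 e2 = u; equivalently solve M c = u where the columns of M are e1, e2.
System: 3c_1 - 2c_2 = 9, 0c_1 - 2c_2 = 6; solving gives c_1 = 1, c_2 = -3.
Check: e1 - 3e2 = (9, 6).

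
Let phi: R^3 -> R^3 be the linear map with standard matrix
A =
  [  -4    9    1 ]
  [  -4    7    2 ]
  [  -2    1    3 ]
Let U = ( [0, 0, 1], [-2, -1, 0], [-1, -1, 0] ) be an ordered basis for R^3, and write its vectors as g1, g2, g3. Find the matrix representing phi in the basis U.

The j-th column of [phi]_U is [phi(gj)]_U.
phi(g1) = A g1 = [1, 2, 3] = 3g1 + g2 - 3g3, so column 1 is [3, 1, -3].
Repeating for g2, g3 and assembling the columns gives [[3, 3, 1], [1, 2, 2], [-3, -3, 1]].

[[3, 3, 1], [1, 2, 2], [-3, -3, 1]]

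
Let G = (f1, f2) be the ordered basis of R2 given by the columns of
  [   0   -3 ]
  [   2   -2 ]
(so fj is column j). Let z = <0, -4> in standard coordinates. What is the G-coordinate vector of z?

[z]_G is the unique c with M c = z, where M has columns f1, f2.
System: 0c_1 - 3c_2 = 0, 2c_1 - 2c_2 = -4; solving gives c_1 = -2, c_2 = 0.
Check: -2f1 + 0·f2 = <0, -4>.

<-2, 0>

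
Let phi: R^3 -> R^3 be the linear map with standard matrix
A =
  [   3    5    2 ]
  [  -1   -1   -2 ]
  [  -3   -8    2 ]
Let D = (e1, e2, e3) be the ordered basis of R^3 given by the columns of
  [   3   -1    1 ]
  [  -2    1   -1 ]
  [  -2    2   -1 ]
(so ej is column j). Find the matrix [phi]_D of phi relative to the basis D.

The j-th column of [phi]_D is [phi(ej)]_D.
phi(e1) = A e1 = (-5, 3, 3) = -2e1 + 0·e2 + e3, so column 1 is (-2, 0, 1).
Repeating for e2, e3 and assembling the columns gives [[-2, 2, -2], [0, 3, 1], [1, 3, 3]].

[[-2, 2, -2], [0, 3, 1], [1, 3, 3]]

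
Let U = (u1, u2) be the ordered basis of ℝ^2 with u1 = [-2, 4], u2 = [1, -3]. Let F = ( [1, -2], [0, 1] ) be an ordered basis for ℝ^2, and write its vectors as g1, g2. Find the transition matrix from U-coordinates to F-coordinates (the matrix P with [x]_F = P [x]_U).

Column j of P is [uj]_F, since P maps U-coordinates to F-coordinates.
Expressing u1 in F: u1 = -2g1 + 0·g2, so column 1 of P is [-2, 0].
Doing the same for each uj gives P = [[-2, 1], [0, -1]].

[[-2, 1], [0, -1]]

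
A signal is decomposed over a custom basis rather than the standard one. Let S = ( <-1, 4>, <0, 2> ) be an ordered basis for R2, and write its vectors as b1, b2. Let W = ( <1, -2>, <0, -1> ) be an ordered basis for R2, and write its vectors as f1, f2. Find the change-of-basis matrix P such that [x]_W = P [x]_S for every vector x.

[[-1, 0], [-2, -2]]

Column j of P is [bj]_W, since P maps S-coordinates to W-coordinates.
Expressing b1 in W: b1 = -f1 - 2f2, so column 1 of P is <-1, -2>.
Doing the same for each bj gives P = [[-1, 0], [-2, -2]].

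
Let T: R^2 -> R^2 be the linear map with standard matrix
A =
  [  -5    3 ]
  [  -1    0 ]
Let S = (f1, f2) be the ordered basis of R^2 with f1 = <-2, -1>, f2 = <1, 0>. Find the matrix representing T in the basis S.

With P the matrix whose columns are f1, f2, [T]_S = P^(-1) A P.
Column by column: T(f1) = A f1 = <7, 2>; its S-coordinates <-2, 3> give column 1.
Continuing for each basis vector yields [T]_S = [[-2, 1], [3, -3]].

[[-2, 1], [3, -3]]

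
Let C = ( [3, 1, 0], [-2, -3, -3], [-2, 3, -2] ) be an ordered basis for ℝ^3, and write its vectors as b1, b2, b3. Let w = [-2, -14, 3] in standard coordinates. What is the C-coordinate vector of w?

[-2, 1, -3]

Write w = c_1 b1 + ... + c_3 b3 and solve for the c_i.
Solving this 3x3 system gives c = (-2, 1, -3).
Check: -2b1 + b2 - 3b3 = [-2, -14, 3].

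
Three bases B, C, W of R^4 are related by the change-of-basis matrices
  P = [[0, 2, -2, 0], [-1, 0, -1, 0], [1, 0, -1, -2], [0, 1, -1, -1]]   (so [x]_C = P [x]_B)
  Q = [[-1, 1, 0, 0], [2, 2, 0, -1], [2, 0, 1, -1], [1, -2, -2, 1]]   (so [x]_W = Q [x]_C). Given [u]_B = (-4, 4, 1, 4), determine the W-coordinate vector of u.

First [u]_C = P [u]_B = (6, 3, -13, -1).
Then [u]_W = Q [u]_C = (-3, 19, 0, 25).

(-3, 19, 0, 25)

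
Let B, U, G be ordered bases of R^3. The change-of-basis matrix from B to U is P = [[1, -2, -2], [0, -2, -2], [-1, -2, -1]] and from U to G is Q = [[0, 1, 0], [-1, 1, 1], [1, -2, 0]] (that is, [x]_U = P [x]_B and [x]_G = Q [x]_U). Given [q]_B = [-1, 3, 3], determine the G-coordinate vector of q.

[-12, -7, 11]

First [q]_U = P [q]_B = [-13, -12, -8].
Then [q]_G = Q [q]_U = [-12, -7, 11].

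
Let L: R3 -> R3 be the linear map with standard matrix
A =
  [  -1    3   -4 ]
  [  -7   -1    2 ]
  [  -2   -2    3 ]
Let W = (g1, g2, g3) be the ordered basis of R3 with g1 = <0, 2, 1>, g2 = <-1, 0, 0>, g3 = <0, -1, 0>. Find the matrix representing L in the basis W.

The j-th column of [L]_W is [L(gj)]_W.
L(g1) = A g1 = <2, 0, -1> = -g1 - 2g2 - 2g3, so column 1 is <-1, -2, -2>.
Repeating for g2, g3 and assembling the columns gives [[-1, 2, 2], [-2, -1, 3], [-2, -3, 3]].

[[-1, 2, 2], [-2, -1, 3], [-2, -3, 3]]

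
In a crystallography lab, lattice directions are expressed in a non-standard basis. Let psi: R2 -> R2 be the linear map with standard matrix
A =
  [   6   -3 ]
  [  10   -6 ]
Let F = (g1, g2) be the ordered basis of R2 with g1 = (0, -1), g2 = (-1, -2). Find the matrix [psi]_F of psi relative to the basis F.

The j-th column of [psi]_F is [psi(gj)]_F.
psi(g1) = A g1 = (3, 6) = 0·g1 - 3g2, so column 1 is (0, -3).
Repeating for g2 and assembling the columns gives [[0, -2], [-3, 0]].

[[0, -2], [-3, 0]]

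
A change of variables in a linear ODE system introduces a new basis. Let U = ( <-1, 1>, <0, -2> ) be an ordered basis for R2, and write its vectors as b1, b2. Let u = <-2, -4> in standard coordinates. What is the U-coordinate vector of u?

<2, 3>

Write u = c_1 b1 + c_2 b2 and solve for the c_i.
System: -c_1 + 0c_2 = -2, c_1 - 2c_2 = -4; solving gives c_1 = 2, c_2 = 3.
Check: 2b1 + 3b2 = <-2, -4>.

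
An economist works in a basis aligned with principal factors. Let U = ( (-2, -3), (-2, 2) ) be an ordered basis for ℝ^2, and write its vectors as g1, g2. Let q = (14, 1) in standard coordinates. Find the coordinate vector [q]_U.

We seek scalars with c_1 g1 + c_2 g2 = q; equivalently solve M c = q where the columns of M are g1, g2.
System: -2c_1 - 2c_2 = 14, -3c_1 + 2c_2 = 1; solving gives c_1 = -3, c_2 = -4.
Check: -3g1 - 4g2 = (14, 1).

(-3, -4)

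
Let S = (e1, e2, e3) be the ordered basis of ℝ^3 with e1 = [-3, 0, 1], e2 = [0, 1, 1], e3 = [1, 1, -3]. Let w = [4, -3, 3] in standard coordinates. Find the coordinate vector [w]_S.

We seek scalars with c_1 e1 + ... + c_3 e3 = w; equivalently solve M c = w where the columns of M are e1, ..., e3.
Row-reducing the augmented matrix [M | w] gives c = (-2, -1, -2).
Check: -2e1 - e2 - 2e3 = [4, -3, 3].

[-2, -1, -2]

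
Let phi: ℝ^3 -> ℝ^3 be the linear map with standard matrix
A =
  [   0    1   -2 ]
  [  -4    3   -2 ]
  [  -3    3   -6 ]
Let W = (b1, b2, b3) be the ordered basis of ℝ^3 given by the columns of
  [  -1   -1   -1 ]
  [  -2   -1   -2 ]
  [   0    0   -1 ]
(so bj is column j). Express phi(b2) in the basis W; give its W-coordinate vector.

Column 2 of [phi]_W is the W-coordinate vector of phi(b2).
In standard coordinates phi(b2) = A b2 = (-1, 1, 0).
Converting to W: (-1, 1, 0) = -2b1 + 3b2 + 0·b3, so the coordinate vector is (-2, 3, 0).

(-2, 3, 0)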